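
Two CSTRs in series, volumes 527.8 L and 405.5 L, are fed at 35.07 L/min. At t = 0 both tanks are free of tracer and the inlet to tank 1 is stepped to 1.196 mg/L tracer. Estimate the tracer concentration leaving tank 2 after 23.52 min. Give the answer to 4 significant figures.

0.6331 mg/L

Each tank obeys Vᵢ dCᵢ/dt = Q(Cᵢ₋₁ − Cᵢ), so τᵢ = Vᵢ/Q.
τ₁ = 527.8/35.07 = 15.0499 min; τ₂ = 405.5/35.07 = 11.5626 min.
Solving the cascade with C₁(0)=C₂(0)=0 gives C₂(t) = C_in[1 − (τ₁ e^(−t/τ₁) − τ₂ e^(−t/τ₂))/(τ₁ − τ₂)].
At t = 23.52: e^(−t/τ₁) = 0.209548, e^(−t/τ₂) = 0.130792.
C₂ = 1.196·[1 − (15.0499·0.209548 − 11.5626·0.130792)/(3.48731)] = 1.196·0.529326 = 0.633074 mg/L.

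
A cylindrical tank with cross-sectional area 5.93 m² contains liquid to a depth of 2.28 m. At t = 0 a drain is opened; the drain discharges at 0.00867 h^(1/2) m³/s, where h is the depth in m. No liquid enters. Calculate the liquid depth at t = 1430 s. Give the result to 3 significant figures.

A dh/dt = −Q_out = −0.00867 √h.
Separate and integrate: 2(√h − √h₀) = −(0.00867/A) t.
√h = √2.28 − 0.00867·1430/(2·5.93) = 1.5100 − 1.0454 = 0.46460.
h = 0.46460² = 0.21585 m.

0.216 m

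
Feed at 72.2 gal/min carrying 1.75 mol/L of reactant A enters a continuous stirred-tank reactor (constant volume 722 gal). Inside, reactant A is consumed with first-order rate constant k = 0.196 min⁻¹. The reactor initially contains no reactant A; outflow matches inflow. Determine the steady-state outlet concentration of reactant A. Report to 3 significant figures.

Species balance: V dC/dt = Q C_in − Q C − k V C.
At steady state: 0 = Q C_in − (Q + kV) C_ss, so C_ss = Q C_in/(Q + kV).
C_ss = 72.2·1.75/(72.2 + 0.196·722) = 126.35/213.71 = 0.59122 mol/L.

0.591 mol/L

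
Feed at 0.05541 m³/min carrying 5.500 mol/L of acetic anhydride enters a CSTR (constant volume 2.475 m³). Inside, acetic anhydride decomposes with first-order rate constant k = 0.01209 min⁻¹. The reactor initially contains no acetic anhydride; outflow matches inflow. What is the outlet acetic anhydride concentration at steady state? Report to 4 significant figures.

Accumulation = in − out − consumed: V dC/dt = Q C_in − Q C − k V C.
Steady state (dC/dt = 0): C_ss = Q C_in/(Q + kV) = C_in/(1 + kV/Q).
C_ss = 0.05541·5.500/(0.05541 + 0.01209·2.475) = 0.304755/0.0853327 = 3.57137 mol/L.

3.571 mol/L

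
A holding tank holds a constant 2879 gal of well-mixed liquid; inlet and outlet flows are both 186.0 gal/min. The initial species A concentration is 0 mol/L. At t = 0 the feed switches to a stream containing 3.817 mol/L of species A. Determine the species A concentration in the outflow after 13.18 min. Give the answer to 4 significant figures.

2.188 mol/L

Unsteady species balance (constant V, well mixed): V dC/dt = Q(C_in − C).
Time constant τ = V/Q = 2879/186.0 = 15.4785 min.
C approaches C_in exponentially: C(t) = C_in + (C₀ − C_in) e^(−t/τ).
C(13.18) = 3.817 + (0 − 3.817)·e^(−13.18/15.4785) = 3.817 + (-3.81700)·0.426773 = 2.18801 mol/L.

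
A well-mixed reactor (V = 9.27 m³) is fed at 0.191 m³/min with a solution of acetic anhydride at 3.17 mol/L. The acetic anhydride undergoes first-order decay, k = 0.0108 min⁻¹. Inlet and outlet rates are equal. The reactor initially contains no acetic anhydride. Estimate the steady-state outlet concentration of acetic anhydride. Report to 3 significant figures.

2.08 mol/L

Accumulation = in − out − consumed: V dC/dt = Q C_in − Q C − k V C.
At steady state: 0 = Q C_in − (Q + kV) C_ss, so C_ss = Q C_in/(Q + kV).
C_ss = 0.191·3.17/(0.191 + 0.0108·9.27) = 0.60547/0.29112 = 2.0798 mol/L.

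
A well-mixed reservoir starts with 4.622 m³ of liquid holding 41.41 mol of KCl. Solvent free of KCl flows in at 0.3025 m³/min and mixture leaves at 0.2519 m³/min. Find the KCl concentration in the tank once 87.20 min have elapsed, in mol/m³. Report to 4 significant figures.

Total volume: dV/dt = Q_in − Q_out = 0.0506000 m³/min, so V(t) = 4.622 + 0.0506000 t and V(87.20) = 9.03432 m³.
Solute balance: dm/dt = 0 − Q_out C = −Q_out m/V(t).
Separate: dm/m = −Q_out dt/V(t) ⇒ ln(m/m₀) = −(Q_out/(Q_in−Q_out)) ln(V/V₀).
m = m₀ (V₀/V)^(Q_out/(Q_in−Q_out)) = 41.41 × (4.622/9.03432)^(4.97826) = 1.47267 mol.
C = m/V = 1.47267/9.03432 = 0.163008 mol/m³.

0.1630 mol/m³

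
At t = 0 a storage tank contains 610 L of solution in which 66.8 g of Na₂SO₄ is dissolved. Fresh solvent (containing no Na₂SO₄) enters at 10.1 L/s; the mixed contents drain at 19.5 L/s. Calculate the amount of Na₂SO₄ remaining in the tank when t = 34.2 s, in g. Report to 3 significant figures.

Let m(t) be the amount of Na₂SO₄. Volume: V(t) = V₀ + (Q_in − Q_out) t = 610 − 9.4000 t; V(34.2) = 288.52 L.
Species balance (pure solvent in): dm/dt = −Q_out · m/V(t).
Separate: dm/m = −Q_out dt/V(t) ⇒ ln(m/m₀) = −(Q_out/(Q_in−Q_out)) ln(V/V₀).
m = m₀ (V₀/V)^(Q_out/(Q_in−Q_out)) = 66.8 × (610/288.52)^(-2.0745) = 14.134 g.

14.1 g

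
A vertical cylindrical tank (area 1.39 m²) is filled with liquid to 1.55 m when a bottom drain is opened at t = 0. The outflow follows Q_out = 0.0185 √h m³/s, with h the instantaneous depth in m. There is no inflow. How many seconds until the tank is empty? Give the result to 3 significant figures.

187 s

Volume balance on the tank: A dh/dt = −0.0185 √h.
∫ h^(−1/2) dh = −(0.0185/A) ∫ dt, giving 2√h = 2√h₀ − (0.0185/A) t.
Tank is empty when √h = 0: t_empty = 2A√h₀/0.0185.
t_empty = 2·1.39·√1.55/0.0185 = 2.7800·1.2450/0.0185 = 187.08 s.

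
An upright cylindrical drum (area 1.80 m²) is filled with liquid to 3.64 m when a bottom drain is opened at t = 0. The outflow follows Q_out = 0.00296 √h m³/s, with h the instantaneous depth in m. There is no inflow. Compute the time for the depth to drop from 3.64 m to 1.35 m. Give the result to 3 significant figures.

907 s

Volume balance on the tank: A dh/dt = −0.00296 √h.
Separate and integrate: 2(√h − √h₀) = −(0.00296/A) t.
t = 2A(√h₀ − √h)/0.00296 = 2·1.80·(√3.64 − √1.35)/0.00296
  = 3.6000 × (1.9079 − 1.1619) / 0.00296 = 907.28 s.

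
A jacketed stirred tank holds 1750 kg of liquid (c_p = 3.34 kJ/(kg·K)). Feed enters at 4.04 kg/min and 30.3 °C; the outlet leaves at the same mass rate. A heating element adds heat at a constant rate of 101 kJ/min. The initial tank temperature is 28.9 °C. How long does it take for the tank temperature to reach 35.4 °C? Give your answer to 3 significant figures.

570 min

First-law balance (no shaft work): M c_p dT/dt = ṁ c_p (T_in − T) + 101.
τ = M/ṁ = 433.17 min; T_ss = T_in + Q̇/(ṁ c_p) = 37.785 °C.
T(t) = T_ss + (T₀ − T_ss) e^(−t/τ). Set T = 35.4:
e^(−t/τ) = (35.4 − 37.785)/(28.9 − 37.785) = 0.26843
t = −433.17 · ln(0.26843) = 569.68 min.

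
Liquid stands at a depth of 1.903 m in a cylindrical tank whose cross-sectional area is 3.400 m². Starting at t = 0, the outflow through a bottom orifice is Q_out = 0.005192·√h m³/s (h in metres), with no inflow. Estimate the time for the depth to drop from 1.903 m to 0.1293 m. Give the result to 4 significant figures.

1336 s

With no inflow, A dh/dt = −0.005192 √h.
Separate and integrate: 2(√h − √h₀) = −(0.005192/A) t.
t = 2A(√h₀ − √h)/0.005192 = 2·3.400·(√1.903 − √0.1293)/0.005192
  = 6.80000 × (1.37949 − 0.359583) / 0.005192 = 1335.78 s.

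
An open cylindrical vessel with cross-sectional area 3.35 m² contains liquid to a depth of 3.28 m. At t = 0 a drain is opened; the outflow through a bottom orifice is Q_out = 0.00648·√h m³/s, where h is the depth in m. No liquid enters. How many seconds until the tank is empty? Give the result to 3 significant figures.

With no inflow, A dh/dt = −0.00648 √h.
∫ h^(−1/2) dh = −(0.00648/A) ∫ dt, giving 2√h = 2√h₀ − (0.00648/A) t.
Tank is empty when √h = 0: t_empty = 2A√h₀/0.00648.
t_empty = 2·3.35·√3.28/0.00648 = 6.7000·1.8111/0.00648 = 1872.6 s.

1870 s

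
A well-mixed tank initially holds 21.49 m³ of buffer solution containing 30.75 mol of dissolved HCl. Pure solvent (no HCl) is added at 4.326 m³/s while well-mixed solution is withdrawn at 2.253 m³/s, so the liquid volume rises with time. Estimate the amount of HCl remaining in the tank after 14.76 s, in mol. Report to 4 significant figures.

Total volume: dV/dt = Q_in − Q_out = 2.07300 m³/s, so V(t) = 21.49 + 2.07300 t and V(14.76) = 52.0875 m³.
No HCl enters, so dm/dt = −Q_out · (m/V).
dm/m = −Q_out dt/(V₀ + 2.07300 t); integrating gives ln(m/m₀) = −(Q_out/(Q_in−Q_out)) ln(V/V₀).
m = m₀ (V₀/V)^(Q_out/(Q_in−Q_out)) = 30.75 × (21.49/52.0875)^(1.08683) = 11.7479 mol.

11.75 mol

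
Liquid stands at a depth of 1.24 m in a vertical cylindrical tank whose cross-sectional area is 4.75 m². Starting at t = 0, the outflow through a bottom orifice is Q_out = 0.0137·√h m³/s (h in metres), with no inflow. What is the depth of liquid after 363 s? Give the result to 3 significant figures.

A dh/dt = −Q_out = −0.0137 √h.
∫ h^(−1/2) dh = −(0.0137/A) ∫ dt, giving 2√h = 2√h₀ − (0.0137/A) t.
√h = √1.24 − 0.0137·363/(2·4.75) = 1.1136 − 0.52348 = 0.59007.
h = 0.59007² = 0.34818 m.

0.348 m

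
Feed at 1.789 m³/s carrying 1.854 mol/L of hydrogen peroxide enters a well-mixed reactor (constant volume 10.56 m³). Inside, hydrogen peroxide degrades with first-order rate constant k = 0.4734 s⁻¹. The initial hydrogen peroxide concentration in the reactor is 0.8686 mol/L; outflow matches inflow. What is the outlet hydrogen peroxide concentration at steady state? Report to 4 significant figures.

0.4886 mol/L

Species balance: V dC/dt = Q C_in − Q C − k V C.
Steady state (dC/dt = 0): C_ss = Q C_in/(Q + kV) = C_in/(1 + kV/Q).
C_ss = 1.789·1.854/(1.789 + 0.4734·10.56) = 3.31681/6.78810 = 0.488620 mol/L.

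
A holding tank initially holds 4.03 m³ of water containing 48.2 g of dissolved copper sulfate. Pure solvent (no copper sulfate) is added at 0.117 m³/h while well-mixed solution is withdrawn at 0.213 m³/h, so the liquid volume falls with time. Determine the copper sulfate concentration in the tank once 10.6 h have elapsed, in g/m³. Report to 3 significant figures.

Let m(t) be the amount of copper sulfate. Volume: V(t) = V₀ + (Q_in − Q_out) t = 4.03 − 0.096000 t; V(10.6) = 3.0124 m³.
Solute balance: dm/dt = 0 − Q_out C = −Q_out m/V(t).
Separate: dm/m = −Q_out dt/V(t) ⇒ ln(m/m₀) = −(Q_out/(Q_in−Q_out)) ln(V/V₀).
m = m₀ (V₀/V)^(Q_out/(Q_in−Q_out)) = 48.2 × (4.03/3.0124)^(-2.2188) = 25.271 g.
C = m/V = 25.271/3.0124 = 8.3888 g/m³.

8.39 g/m³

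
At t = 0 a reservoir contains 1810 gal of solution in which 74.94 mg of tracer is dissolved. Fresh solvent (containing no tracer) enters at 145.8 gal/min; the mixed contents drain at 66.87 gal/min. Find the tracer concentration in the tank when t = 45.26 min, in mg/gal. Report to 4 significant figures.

Total volume: dV/dt = Q_in − Q_out = 78.9300 gal/min, so V(t) = 1810 + 78.9300 t and V(45.26) = 5382.37 gal.
Solute balance: dm/dt = 0 − Q_out C = −Q_out m/V(t).
dm/m = −Q_out dt/(V₀ + 78.9300 t); integrating gives ln(m/m₀) = −(Q_out/(Q_in−Q_out)) ln(V/V₀).
m = m₀ (V₀/V)^(Q_out/(Q_in−Q_out)) = 74.94 × (1810/5382.37)^(0.847206) = 29.7670 mg.
C = m/V = 29.7670/5382.37 = 0.00553046 mg/gal.

0.005530 mg/gal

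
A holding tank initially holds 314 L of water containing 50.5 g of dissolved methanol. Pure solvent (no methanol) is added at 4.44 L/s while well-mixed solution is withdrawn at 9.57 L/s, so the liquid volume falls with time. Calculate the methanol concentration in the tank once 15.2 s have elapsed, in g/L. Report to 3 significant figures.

Let m(t) be the amount of methanol. Volume: V(t) = V₀ + (Q_in − Q_out) t = 314 − 5.1300 t; V(15.2) = 236.02 L.
Species balance (pure solvent in): dm/dt = −Q_out · m/V(t).
dm/m = −Q_out dt/(V₀ − 5.1300 t); integrating gives ln(m/m₀) = −(Q_out/(Q_in−Q_out)) ln(V/V₀).
m = m₀ (V₀/V)^(Q_out/(Q_in−Q_out)) = 50.5 × (314/236.02)^(-1.8655) = 29.650 g.
C = m/V = 29.650/236.02 = 0.12562 g/L.

0.126 g/L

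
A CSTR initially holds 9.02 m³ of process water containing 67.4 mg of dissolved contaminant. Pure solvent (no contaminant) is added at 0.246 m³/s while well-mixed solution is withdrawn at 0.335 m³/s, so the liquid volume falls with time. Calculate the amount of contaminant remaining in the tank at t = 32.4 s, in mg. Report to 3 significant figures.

Let m(t) be the amount of contaminant. Volume: V(t) = V₀ + (Q_in − Q_out) t = 9.02 − 0.089000 t; V(32.4) = 6.1364 m³.
Species balance (pure solvent in): dm/dt = −Q_out · m/V(t).
dm/m = −Q_out dt/(V₀ − 0.089000 t); integrating gives ln(m/m₀) = −(Q_out/(Q_in−Q_out)) ln(V/V₀).
m = m₀ (V₀/V)^(Q_out/(Q_in−Q_out)) = 67.4 × (9.02/6.1364)^(-3.7640) = 15.811 mg.

15.8 mg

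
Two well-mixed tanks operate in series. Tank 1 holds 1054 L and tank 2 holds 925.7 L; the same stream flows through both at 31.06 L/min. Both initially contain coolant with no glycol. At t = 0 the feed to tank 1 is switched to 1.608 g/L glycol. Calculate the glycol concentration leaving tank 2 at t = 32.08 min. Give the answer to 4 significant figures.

Each tank obeys Vᵢ dCᵢ/dt = Q(Cᵢ₋₁ − Cᵢ), so τᵢ = Vᵢ/Q.
τ₁ = 1054/31.06 = 33.9343 min; τ₂ = 925.7/31.06 = 29.8036 min.
Solving the cascade with C₁(0)=C₂(0)=0 gives C₂(t) = C_in[1 − (τ₁ e^(−t/τ₁) − τ₂ e^(−t/τ₂))/(τ₁ − τ₂)].
At t = 32.08: e^(−t/τ₁) = 0.388541, e^(−t/τ₂) = 0.340827.
C₂ = 1.608·[1 − (33.9343·0.388541 − 29.8036·0.340827)/(4.13071)] = 1.608·0.267195 = 0.429649 g/L.

0.4296 g/L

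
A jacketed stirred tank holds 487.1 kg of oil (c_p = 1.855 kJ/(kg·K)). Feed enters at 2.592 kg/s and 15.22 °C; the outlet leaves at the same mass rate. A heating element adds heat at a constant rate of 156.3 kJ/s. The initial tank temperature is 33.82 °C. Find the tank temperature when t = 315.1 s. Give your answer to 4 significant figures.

45.13 °C

Heat balance on the well-mixed liquid: M c_p dT/dt = ṁ c_p (T_in − T) + 156.3.
Rearrange: dT/dt = (T_ss − T)/τ with τ = M/ṁ = 187.924 s and T_ss = T_in + Q̇/(ṁ c_p) = 47.7272 °C.
Integrating: T(t) = T_ss + (T₀ − T_ss) e^(−t/τ).
T(315.1) = 47.7272 + (-13.9072)·e^(−315.1/187.924) = 47.7272 + (-13.9072)·0.186983 = 45.1268 °C.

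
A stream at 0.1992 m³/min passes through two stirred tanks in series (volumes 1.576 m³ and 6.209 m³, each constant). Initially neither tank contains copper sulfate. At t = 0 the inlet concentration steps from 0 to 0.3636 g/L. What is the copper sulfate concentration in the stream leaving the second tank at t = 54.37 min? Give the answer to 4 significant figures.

0.2786 g/L

Time constants: τᵢ = Vᵢ/Q for each well-mixed tank.
τ₁ = 1.576/0.1992 = 7.91165 min; τ₂ = 6.209/0.1992 = 31.1697 min.
Solving the cascade with C₁(0)=C₂(0)=0 gives C₂(t) = C_in[1 − (τ₁ e^(−t/τ₁) − τ₂ e^(−t/τ₂))/(τ₁ − τ₂)].
At t = 54.37: e^(−t/τ₁) = 0.00103625, e^(−t/τ₂) = 0.174763.
C₂ = 0.3636·[1 − (7.91165·0.00103625 − 31.1697·0.174763)/(-23.2580)] = 0.3636·0.766140 = 0.278569 g/L.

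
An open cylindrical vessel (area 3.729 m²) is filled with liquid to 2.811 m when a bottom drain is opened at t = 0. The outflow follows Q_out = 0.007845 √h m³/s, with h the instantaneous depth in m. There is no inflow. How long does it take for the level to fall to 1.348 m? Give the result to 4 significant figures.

A dh/dt = −Q_out = −0.007845 √h.
This is separable: 2 d(√h)/dt = −0.007845/A, so √h = √h₀ − (0.007845/(2A)) t.
t = 2A(√h₀ − √h)/0.007845 = 2·3.729·(√2.811 − √1.348)/0.007845
  = 7.45800 × (1.67660 − 1.16103) / 0.007845 = 490.136 s.

490.1 s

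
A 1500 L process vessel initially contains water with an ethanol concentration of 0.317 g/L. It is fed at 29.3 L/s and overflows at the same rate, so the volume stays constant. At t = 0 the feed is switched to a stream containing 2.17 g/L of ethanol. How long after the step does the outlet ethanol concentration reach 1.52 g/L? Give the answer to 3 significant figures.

53.6 s

Accumulation = in − out for the solute gives V dC/dt = Q(C_in − C), so τ = V/Q = 51.195 s.
C(t) = C_in + (C₀ − C_in) e^(−t/τ). Set C = 1.52 and solve for t:
e^(−t/τ) = (C − C_in)/(C₀ − C_in) = (1.52 − 2.17)/(0.317 − 2.17) = 0.35078
t = −τ ln(…) = 51.195 × 1.0476 = 53.631 s.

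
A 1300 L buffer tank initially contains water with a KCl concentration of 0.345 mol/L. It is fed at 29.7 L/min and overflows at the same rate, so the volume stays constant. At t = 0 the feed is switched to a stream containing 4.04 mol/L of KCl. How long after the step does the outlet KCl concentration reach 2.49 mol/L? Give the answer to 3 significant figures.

Species balance: V dC/dt = Q(C_in − C) ⇒ τ = V/Q = 43.771 min.
C(t) = C_in + (C₀ − C_in) e^(−t/τ). Set C = 2.49 and solve for t:
e^(−t/τ) = (C − C_in)/(C₀ − C_in) = (2.49 − 4.04)/(0.345 − 4.04) = 0.41949
t = −τ ln(…) = 43.771 × 0.86873 = 38.025 min.

38.0 min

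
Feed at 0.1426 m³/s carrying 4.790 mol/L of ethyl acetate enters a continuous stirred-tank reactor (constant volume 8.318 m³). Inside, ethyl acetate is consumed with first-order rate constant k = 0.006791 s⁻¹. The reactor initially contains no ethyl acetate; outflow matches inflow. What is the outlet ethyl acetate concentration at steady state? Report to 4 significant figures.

Species balance: V dC/dt = Q C_in − Q C − k V C.
At steady state: 0 = Q C_in − (Q + kV) C_ss, so C_ss = Q C_in/(Q + kV).
C_ss = 0.1426·4.790/(0.1426 + 0.006791·8.318) = 0.683054/0.199088 = 3.43092 mol/L.

3.431 mol/L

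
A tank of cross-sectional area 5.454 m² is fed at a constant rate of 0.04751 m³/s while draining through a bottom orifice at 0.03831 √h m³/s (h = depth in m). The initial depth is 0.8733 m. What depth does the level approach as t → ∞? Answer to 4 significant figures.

Level balance: A dh/dt = 0.04751 − 0.03831 √h. Setting dh/dt = 0:
Q_in = 0.03831 √h_ss ⇒ √h_ss = 0.04751/0.03831 = 1.24015.
h_ss = 1.24015² = 1.53796 m. (Since h₀ = 0.8733 m < h_ss, the level will rise toward this value.)

1.538 m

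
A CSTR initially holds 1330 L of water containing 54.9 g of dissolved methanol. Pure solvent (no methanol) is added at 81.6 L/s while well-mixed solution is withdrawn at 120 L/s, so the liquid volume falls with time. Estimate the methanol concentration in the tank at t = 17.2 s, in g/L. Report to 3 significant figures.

0.00960 g/L

Total volume: dV/dt = Q_in − Q_out = -38.400 L/s, so V(t) = 1330 − 38.400 t and V(17.2) = 669.52 L.
Solute balance: dm/dt = 0 − Q_out C = −Q_out m/V(t).
Separate: dm/m = −Q_out dt/V(t) ⇒ ln(m/m₀) = −(Q_out/(Q_in−Q_out)) ln(V/V₀).
m = m₀ (V₀/V)^(Q_out/(Q_in−Q_out)) = 54.9 × (1330/669.52)^(-3.1250) = 6.4276 g.
C = m/V = 6.4276/669.52 = 0.0096003 g/L.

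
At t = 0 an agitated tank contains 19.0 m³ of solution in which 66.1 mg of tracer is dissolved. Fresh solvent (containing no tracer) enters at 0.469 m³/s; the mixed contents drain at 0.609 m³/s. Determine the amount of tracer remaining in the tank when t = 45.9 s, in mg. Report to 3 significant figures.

Total volume: dV/dt = Q_in − Q_out = -0.14000 m³/s, so V(t) = 19.0 − 0.14000 t and V(45.9) = 12.574 m³.
Solute balance: dm/dt = 0 − Q_out C = −Q_out m/V(t).
Separate: dm/m = −Q_out dt/V(t) ⇒ ln(m/m₀) = −(Q_out/(Q_in−Q_out)) ln(V/V₀).
m = m₀ (V₀/V)^(Q_out/(Q_in−Q_out)) = 66.1 × (19.0/12.574)^(-4.3500) = 10.973 mg.

11.0 mg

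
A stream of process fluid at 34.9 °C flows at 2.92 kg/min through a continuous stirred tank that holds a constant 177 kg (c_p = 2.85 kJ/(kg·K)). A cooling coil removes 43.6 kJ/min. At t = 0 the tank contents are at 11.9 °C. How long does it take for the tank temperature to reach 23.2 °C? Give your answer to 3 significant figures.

First-law balance (no shaft work): M c_p dT/dt = ṁ c_p (T_in − T) − 43.6.
τ = M/ṁ = 60.616 min; T_ss = T_in − Q̇/(ṁ c_p) = 29.661 °C.
T(t) = T_ss + (T₀ − T_ss) e^(−t/τ). Set T = 23.2:
e^(−t/τ) = (23.2 − 29.661)/(11.9 − 29.661) = 0.36377
t = −60.616 · ln(0.36377) = 61.297 min.

61.3 min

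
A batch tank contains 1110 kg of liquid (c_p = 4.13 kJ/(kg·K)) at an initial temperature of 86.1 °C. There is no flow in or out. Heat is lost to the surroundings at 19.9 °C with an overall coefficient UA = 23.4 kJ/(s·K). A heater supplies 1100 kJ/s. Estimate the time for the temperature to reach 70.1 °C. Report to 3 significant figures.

Heat balance on the well-mixed liquid: M c_p dT/dt = −UA(T − T_amb) + Q̇.
τ = M c_p/UA = 195.91 s; T_ss = T_amb + Q̇/UA = 19.9 + 1100/23.4 = 66.909 °C.
T(t) = T_ss + (T₀ − T_ss)e^(−t/τ); set T = 70.1:
t = −τ ln[(T − T_ss)/(T₀ − T_ss)] = −195.91 · ln(0.16630) = 351.46 s.

351 s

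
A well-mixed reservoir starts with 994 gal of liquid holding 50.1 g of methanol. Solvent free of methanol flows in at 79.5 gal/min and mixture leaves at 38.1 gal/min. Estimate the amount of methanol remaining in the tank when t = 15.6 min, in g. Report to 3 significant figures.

31.6 g

Let m(t) be the amount of methanol. Volume: V(t) = V₀ + (Q_in − Q_out) t = 994 + 41.400 t; V(15.6) = 1639.8 gal.
Species balance (pure solvent in): dm/dt = −Q_out · m/V(t).
Separate: dm/m = −Q_out dt/V(t) ⇒ ln(m/m₀) = −(Q_out/(Q_in−Q_out)) ln(V/V₀).
m = m₀ (V₀/V)^(Q_out/(Q_in−Q_out)) = 50.1 × (994/1639.8)^(0.92029) = 31.605 g.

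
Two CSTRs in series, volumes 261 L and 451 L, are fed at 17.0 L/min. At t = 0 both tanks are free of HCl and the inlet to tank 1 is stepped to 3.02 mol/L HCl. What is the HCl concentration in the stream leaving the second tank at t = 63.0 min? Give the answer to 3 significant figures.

Time constants: τᵢ = Vᵢ/Q for each well-mixed tank.
τ₁ = 261/17.0 = 15.353 min; τ₂ = 451/17.0 = 26.529 min.
Solving the cascade with C₁(0)=C₂(0)=0 gives C₂(t) = C_in[1 − (τ₁ e^(−t/τ₁) − τ₂ e^(−t/τ₂))/(τ₁ − τ₂)].
At t = 63.0: e^(−t/τ₁) = 0.016516, e^(−t/τ₂) = 0.093040.
C₂ = 3.02·[1 − (15.353·0.016516 − 26.529·0.093040)/(-11.176)] = 3.02·0.80184 = 2.4216 mol/L.

2.42 mol/L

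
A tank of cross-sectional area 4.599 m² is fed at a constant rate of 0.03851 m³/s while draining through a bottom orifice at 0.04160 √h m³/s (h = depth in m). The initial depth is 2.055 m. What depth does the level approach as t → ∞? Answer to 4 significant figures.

Level balance: A dh/dt = 0.03851 − 0.04160 √h. Setting dh/dt = 0:
Q_in = 0.04160 √h_ss ⇒ √h_ss = 0.03851/0.04160 = 0.925721.
h_ss = 0.925721² = 0.856960 m. (Since h₀ = 2.055 m > h_ss, the level will fall toward this value.)

0.8570 m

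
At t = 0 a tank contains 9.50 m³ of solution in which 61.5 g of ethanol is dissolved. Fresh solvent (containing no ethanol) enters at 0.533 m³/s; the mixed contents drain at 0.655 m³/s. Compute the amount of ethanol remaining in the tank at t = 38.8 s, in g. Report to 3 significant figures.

Total volume: dV/dt = Q_in − Q_out = -0.12200 m³/s, so V(t) = 9.50 − 0.12200 t and V(38.8) = 4.7664 m³.
Species balance (pure solvent in): dm/dt = −Q_out · m/V(t).
Separate: dm/m = −Q_out dt/V(t) ⇒ ln(m/m₀) = −(Q_out/(Q_in−Q_out)) ln(V/V₀).
m = m₀ (V₀/V)^(Q_out/(Q_in−Q_out)) = 61.5 × (9.50/4.7664)^(-5.3689) = 1.5161 g.

1.52 g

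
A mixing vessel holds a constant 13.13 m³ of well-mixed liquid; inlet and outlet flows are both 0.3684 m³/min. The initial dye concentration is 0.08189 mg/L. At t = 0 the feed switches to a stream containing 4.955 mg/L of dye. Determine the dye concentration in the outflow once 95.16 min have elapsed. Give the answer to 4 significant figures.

4.618 mg/L

Mass balance on the solute (V constant): V dC/dt = Q(C_in − C).
Time constant τ = V/Q = 13.13/0.3684 = 35.6406 min.
Integrating: C(t) = C_in + (C₀ − C_in) e^(−t/τ).
C(95.16) = 4.955 + (0.08189 − 4.955)·e^(−95.16/35.6406) = 4.955 + (-4.87311)·0.0692530 = 4.61752 mg/L.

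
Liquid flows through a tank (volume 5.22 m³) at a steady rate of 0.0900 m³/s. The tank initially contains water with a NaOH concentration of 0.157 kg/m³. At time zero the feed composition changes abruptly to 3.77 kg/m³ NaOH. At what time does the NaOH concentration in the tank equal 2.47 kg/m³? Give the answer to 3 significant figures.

59.3 s

Species balance: V dC/dt = Q(C_in − C) ⇒ τ = V/Q = 58.000 s.
C(t) = C_in + (C₀ − C_in) e^(−t/τ). Set C = 2.47 and solve for t:
e^(−t/τ) = (C − C_in)/(C₀ − C_in) = (2.47 − 3.77)/(0.157 − 3.77) = 0.35981
t = −τ ln(…) = 58.000 × 1.0222 = 59.286 s.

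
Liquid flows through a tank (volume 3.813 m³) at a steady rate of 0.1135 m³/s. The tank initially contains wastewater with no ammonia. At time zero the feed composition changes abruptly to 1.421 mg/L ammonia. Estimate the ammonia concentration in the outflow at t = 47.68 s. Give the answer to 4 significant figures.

Species balance on the tank: V dC/dt = Q(C_in − C).
So dC/dt = (C_in − C)/τ with τ = V/Q = 3.813/0.1135 = 33.5947 s.
C approaches C_in exponentially: C(t) = C_in + (C₀ − C_in) e^(−t/τ).
C(47.68) = 1.421 + (0 − 1.421)·e^(−47.68/33.5947) = 1.421 + (-1.42100)·0.241890 = 1.07727 mg/L.

1.077 mg/L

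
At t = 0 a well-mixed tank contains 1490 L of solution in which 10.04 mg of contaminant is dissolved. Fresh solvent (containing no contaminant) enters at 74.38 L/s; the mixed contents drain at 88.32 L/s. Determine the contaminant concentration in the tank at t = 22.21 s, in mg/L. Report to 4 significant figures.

Total volume: dV/dt = Q_in − Q_out = -13.9400 L/s, so V(t) = 1490 − 13.9400 t and V(22.21) = 1180.39 L.
Solute balance: dm/dt = 0 − Q_out C = −Q_out m/V(t).
Separate: dm/m = −Q_out dt/V(t) ⇒ ln(m/m₀) = −(Q_out/(Q_in−Q_out)) ln(V/V₀).
m = m₀ (V₀/V)^(Q_out/(Q_in−Q_out)) = 10.04 × (1490/1180.39)^(-6.33572) = 2.29516 mg.
C = m/V = 2.29516/1180.39 = 0.00194440 mg/L.

0.001944 mg/L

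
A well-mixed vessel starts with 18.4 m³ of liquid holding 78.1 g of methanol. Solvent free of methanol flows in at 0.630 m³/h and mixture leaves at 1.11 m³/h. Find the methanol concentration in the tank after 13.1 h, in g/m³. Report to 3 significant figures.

Let m(t) be the amount of methanol. Volume: V(t) = V₀ + (Q_in − Q_out) t = 18.4 − 0.48000 t; V(13.1) = 12.112 m³.
No methanol enters, so dm/dt = −Q_out · (m/V).
dm/m = −Q_out dt/(V₀ − 0.48000 t); integrating gives ln(m/m₀) = −(Q_out/(Q_in−Q_out)) ln(V/V₀).
m = m₀ (V₀/V)^(Q_out/(Q_in−Q_out)) = 78.1 × (18.4/12.112)^(-2.3125) = 29.696 g.
C = m/V = 29.696/12.112 = 2.4518 g/m³.

2.45 g/m³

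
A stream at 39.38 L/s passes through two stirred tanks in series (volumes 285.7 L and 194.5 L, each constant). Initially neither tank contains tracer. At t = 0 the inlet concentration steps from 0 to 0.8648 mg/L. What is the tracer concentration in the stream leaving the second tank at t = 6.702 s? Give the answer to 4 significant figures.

Time constants: τᵢ = Vᵢ/Q for each well-mixed tank.
τ₁ = 285.7/39.38 = 7.25495 s; τ₂ = 194.5/39.38 = 4.93906 s.
Solving the cascade with C₁(0)=C₂(0)=0 gives C₂(t) = C_in[1 − (τ₁ e^(−t/τ₁) − τ₂ e^(−t/τ₂))/(τ₁ − τ₂)].
At t = 6.702: e^(−t/τ₁) = 0.397014, e^(−t/τ₂) = 0.257447.
C₂ = 0.8648·[1 − (7.25495·0.397014 − 4.93906·0.257447)/(2.31590)] = 0.8648·0.305335 = 0.264053 mg/L.

0.2641 mg/L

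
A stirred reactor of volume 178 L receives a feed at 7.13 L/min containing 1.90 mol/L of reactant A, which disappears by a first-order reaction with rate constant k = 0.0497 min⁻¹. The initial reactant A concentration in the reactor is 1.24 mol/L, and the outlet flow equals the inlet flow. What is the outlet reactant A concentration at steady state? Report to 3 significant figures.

0.848 mol/L

V dC/dt = Q(C_in − C) − k V C.
At steady state: 0 = Q C_in − (Q + kV) C_ss, so C_ss = Q C_in/(Q + kV).
C_ss = 7.13·1.90/(7.13 + 0.0497·178) = 13.547/15.977 = 0.84793 mol/L.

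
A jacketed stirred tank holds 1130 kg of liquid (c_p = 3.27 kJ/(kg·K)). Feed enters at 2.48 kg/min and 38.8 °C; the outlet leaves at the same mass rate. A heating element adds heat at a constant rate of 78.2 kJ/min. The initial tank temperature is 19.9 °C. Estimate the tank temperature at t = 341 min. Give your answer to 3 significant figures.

M c_p dT/dt = ṁ c_p (T_in − T) + Q̇.
Rearrange: dT/dt = (T_ss − T)/τ with τ = M/ṁ = 455.65 min and T_ss = T_in + Q̇/(ṁ c_p) = 48.443 °C.
T approaches T_ss exponentially: T(t) = T_ss + (T₀ − T_ss) e^(−t/τ).
T(341) = 48.443 + (-28.543)·e^(−341/455.65) = 48.443 + (-28.543)·0.47313 = 34.938 °C.

34.9 °C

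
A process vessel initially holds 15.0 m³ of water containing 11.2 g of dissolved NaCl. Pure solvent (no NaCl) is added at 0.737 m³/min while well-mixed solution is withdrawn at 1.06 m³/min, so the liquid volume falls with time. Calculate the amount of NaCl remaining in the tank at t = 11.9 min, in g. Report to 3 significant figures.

4.24 g

Let m(t) be the amount of NaCl. Volume: V(t) = V₀ + (Q_in − Q_out) t = 15.0 − 0.32300 t; V(11.9) = 11.156 m³.
Species balance (pure solvent in): dm/dt = −Q_out · m/V(t).
Separate: dm/m = −Q_out dt/V(t) ⇒ ln(m/m₀) = −(Q_out/(Q_in−Q_out)) ln(V/V₀).
m = m₀ (V₀/V)^(Q_out/(Q_in−Q_out)) = 11.2 × (15.0/11.156)^(-3.2817) = 4.2392 g.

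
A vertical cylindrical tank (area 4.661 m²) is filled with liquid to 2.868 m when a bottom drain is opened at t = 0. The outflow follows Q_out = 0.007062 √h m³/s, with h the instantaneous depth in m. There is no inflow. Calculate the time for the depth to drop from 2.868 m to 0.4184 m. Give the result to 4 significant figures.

1382 s

A dh/dt = −Q_out = −0.007062 √h.
Separate and integrate: 2(√h − √h₀) = −(0.007062/A) t.
t = 2A(√h₀ − √h)/0.007062 = 2·4.661·(√2.868 − √0.4184)/0.007062
  = 9.32200 × (1.69352 − 0.646838) / 0.007062 = 1381.64 s.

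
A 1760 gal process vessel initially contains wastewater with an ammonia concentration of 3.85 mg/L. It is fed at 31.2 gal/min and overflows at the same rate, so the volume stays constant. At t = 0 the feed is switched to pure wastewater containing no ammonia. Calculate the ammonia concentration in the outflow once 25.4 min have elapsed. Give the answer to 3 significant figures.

Species balance on the tank: V dC/dt = Q(C_in − C).
Rewrite as dC/dt + C/τ = C_in/τ, τ = V/Q = 56.410 min.
C approaches C_in exponentially: C(t) = C_in + (C₀ − C_in) e^(−t/τ).
C(25.4) = 0 + (3.85 − 0)·e^(−25.4/56.410) = 0 + (3.8500)·0.63745 = 2.4542 mg/L.

2.45 mg/L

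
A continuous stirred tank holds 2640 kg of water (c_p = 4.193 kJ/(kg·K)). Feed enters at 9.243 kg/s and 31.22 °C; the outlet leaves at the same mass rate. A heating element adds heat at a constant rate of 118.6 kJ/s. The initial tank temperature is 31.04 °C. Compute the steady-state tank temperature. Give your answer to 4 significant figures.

Unsteady energy balance on the tank contents: M c_p dT/dt = ṁ c_p (T_in − T) + 118.6.
At steady state dT/dt = 0 ⇒ T_ss = T_in + Q̇/(ṁ c_p) = 31.22 + 118.6/(9.243·4.193) = 34.2802 °C.

34.28 °C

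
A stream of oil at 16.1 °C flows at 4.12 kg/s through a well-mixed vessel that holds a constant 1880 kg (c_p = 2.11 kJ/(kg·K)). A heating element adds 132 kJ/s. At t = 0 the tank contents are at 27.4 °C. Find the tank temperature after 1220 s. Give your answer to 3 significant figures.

31.0 °C

M c_p dT/dt = ṁ c_p (T_in − T) + Q̇.
τ = M/ṁ = 456.31 s; T_ss = T_in + Q̇/(ṁ c_p) = 16.1 + 132/(4.12·2.11) = 31.284 °C.
Integrating: T(t) = T_ss + (T₀ − T_ss) e^(−t/τ).
T(1220) = 31.284 + (-3.8843)·e^(−1220/456.31) = 31.284 + (-3.8843)·0.069002 = 31.016 °C.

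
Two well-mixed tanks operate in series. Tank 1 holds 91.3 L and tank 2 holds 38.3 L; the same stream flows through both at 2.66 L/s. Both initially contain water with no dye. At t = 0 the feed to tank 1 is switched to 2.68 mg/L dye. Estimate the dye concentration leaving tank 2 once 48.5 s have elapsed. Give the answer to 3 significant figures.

1.62 mg/L

Species balance on tank i: dCᵢ/dt = (Cᵢ₋₁ − Cᵢ)/τᵢ with τᵢ = Vᵢ/Q.
τ₁ = 91.3/2.66 = 34.323 s; τ₂ = 38.3/2.66 = 14.398 s.
Tank 1: C₁ = C_in(1 − e^(−t/τ₁)). Tank 2 (τ₁ ≠ τ₂): C₂ = C_in[1 − (τ₁ e^(−t/τ₁) − τ₂ e^(−t/τ₂))/(τ₁ − τ₂)].
At t = 48.5: e^(−t/τ₁) = 0.24340, e^(−t/τ₂) = 0.034444.
C₂ = 2.68·[1 − (34.323·0.24340 − 14.398·0.034444)/(19.925)] = 2.68·0.60559 = 1.6230 mg/L.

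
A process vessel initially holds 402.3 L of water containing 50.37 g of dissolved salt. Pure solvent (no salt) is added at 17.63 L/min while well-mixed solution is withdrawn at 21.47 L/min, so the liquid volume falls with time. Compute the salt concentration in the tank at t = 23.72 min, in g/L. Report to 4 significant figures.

Total volume: dV/dt = Q_in − Q_out = -3.84000 L/min, so V(t) = 402.3 − 3.84000 t and V(23.72) = 311.215 L.
No salt enters, so dm/dt = −Q_out · (m/V).
Separate: dm/m = −Q_out dt/V(t) ⇒ ln(m/m₀) = −(Q_out/(Q_in−Q_out)) ln(V/V₀).
m = m₀ (V₀/V)^(Q_out/(Q_in−Q_out)) = 50.37 × (402.3/311.215)^(-5.59115) = 11.9900 g.
C = m/V = 11.9900/311.215 = 0.0385264 g/L.

0.03853 g/L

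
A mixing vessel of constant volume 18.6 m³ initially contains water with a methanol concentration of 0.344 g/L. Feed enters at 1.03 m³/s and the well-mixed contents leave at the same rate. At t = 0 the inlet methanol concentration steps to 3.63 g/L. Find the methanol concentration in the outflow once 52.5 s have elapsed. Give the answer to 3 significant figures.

Species balance on the tank: V dC/dt = Q(C_in − C).
Rewrite as dC/dt + C/τ = C_in/τ, τ = V/Q = 18.058 s.
Integrating: C(t) = C_in + (C₀ − C_in) e^(−t/τ).
C(52.5) = 3.63 + (0.344 − 3.63)·e^(−52.5/18.058) = 3.63 + (-3.2860)·0.054625 = 3.4505 g/L.

3.45 g/L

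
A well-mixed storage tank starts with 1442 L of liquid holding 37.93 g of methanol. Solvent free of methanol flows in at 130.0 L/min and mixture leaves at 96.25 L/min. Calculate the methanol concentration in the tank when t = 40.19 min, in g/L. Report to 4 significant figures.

0.002046 g/L

Let m(t) be the amount of methanol. Volume: V(t) = V₀ + (Q_in − Q_out) t = 1442 + 33.7500 t; V(40.19) = 2798.41 L.
Solute balance: dm/dt = 0 − Q_out C = −Q_out m/V(t).
Separate: dm/m = −Q_out dt/V(t) ⇒ ln(m/m₀) = −(Q_out/(Q_in−Q_out)) ln(V/V₀).
m = m₀ (V₀/V)^(Q_out/(Q_in−Q_out)) = 37.93 × (1442/2798.41)^(2.85185) = 5.72535 g.
C = m/V = 5.72535/2798.41 = 0.00204593 g/L.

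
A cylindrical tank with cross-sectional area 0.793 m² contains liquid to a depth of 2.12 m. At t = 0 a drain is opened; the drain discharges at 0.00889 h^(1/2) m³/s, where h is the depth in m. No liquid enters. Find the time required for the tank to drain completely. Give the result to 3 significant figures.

Mass balance (ρ constant): A dh/dt = −0.00889 √h.
This is separable: 2 d(√h)/dt = −0.00889/A, so √h = √h₀ − (0.00889/(2A)) t.
Set h = 0: 2√h₀ = (0.00889/A) t_empty ⇒ t_empty = 2A√h₀/0.00889.
t_empty = 2·0.793·√2.12/0.00889 = 1.5860·1.4560/0.00889 = 259.76 s.

260 s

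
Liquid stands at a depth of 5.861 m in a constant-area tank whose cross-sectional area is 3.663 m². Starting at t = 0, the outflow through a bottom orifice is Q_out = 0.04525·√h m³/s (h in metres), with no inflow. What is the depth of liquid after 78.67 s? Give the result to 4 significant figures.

3.744 m

A dh/dt = −Q_out = −0.04525 √h.
∫ h^(−1/2) dh = −(0.04525/A) ∫ dt, giving 2√h = 2√h₀ − (0.04525/A) t.
√h = √5.861 − 0.04525·78.67/(2·3.663) = 2.42095 − 0.485916 = 1.93503.
h = 1.93503² = 3.74436 m.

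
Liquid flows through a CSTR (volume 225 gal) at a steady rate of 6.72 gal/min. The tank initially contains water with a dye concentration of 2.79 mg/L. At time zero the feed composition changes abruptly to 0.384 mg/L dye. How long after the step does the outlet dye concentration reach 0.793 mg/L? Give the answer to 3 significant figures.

Mass balance on the solute (V constant): V dC/dt = Q(C_in − C), so τ = V/Q = 33.482 min.
C(t) = C_in + (C₀ − C_in) e^(−t/τ). Set C = 0.793 and solve for t:
e^(−t/τ) = (C − C_in)/(C₀ − C_in) = (0.793 − 0.384)/(2.79 − 0.384) = 0.16999
t = −τ ln(…) = 33.482 × 1.7720 = 59.331 min.

59.3 min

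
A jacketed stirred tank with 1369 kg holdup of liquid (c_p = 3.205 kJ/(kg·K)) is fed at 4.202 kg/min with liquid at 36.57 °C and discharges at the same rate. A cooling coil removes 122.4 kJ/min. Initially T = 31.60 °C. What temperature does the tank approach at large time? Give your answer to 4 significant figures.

27.48 °C

M c_p dT/dt = ṁ c_p (T_in − T) − Q̇.
At steady state dT/dt = 0 ⇒ T_ss = T_in − Q̇/(ṁ c_p) = 36.57 − 122.4/(4.202·3.205) = 27.4814 °C.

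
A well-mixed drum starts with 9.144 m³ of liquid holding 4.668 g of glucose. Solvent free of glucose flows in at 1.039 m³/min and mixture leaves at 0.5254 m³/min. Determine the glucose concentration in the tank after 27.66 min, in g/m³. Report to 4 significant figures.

0.07662 g/m³

Total volume: dV/dt = Q_in − Q_out = 0.513600 m³/min, so V(t) = 9.144 + 0.513600 t and V(27.66) = 23.3502 m³.
No glucose enters, so dm/dt = −Q_out · (m/V).
dm/m = −Q_out dt/(V₀ + 0.513600 t); integrating gives ln(m/m₀) = −(Q_out/(Q_in−Q_out)) ln(V/V₀).
m = m₀ (V₀/V)^(Q_out/(Q_in−Q_out)) = 4.668 × (9.144/23.3502)^(1.02298) = 1.78905 g.
C = m/V = 1.78905/23.3502 = 0.0766183 g/m³.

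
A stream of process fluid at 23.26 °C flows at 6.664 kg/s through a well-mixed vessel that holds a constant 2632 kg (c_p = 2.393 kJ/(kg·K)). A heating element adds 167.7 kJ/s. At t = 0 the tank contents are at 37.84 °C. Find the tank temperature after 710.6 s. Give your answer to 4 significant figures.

M c_p dT/dt = ṁ c_p (T_in − T) + Q̇.
τ = M/ṁ = 394.958 s; T_ss = T_in + Q̇/(ṁ c_p) = 23.26 + 167.7/(6.664·2.393) = 33.7761 °C.
T approaches T_ss exponentially: T(t) = T_ss + (T₀ − T_ss) e^(−t/τ).
T(710.6) = 33.7761 + (4.06388)·e^(−710.6/394.958) = 33.7761 + (4.06388)·0.165435 = 34.4484 °C.

34.45 °C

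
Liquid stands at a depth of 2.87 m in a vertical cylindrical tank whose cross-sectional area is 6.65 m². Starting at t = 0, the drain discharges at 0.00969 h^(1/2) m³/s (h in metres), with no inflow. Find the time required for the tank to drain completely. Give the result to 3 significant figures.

2330 s

A dh/dt = −Q_out = −0.00969 √h.
This is separable: 2 d(√h)/dt = −0.00969/A, so √h = √h₀ − (0.00969/(2A)) t.
Tank is empty when √h = 0: t_empty = 2A√h₀/0.00969.
t_empty = 2·6.65·√2.87/0.00969 = 13.300·1.6941/0.00969 = 2325.2 s.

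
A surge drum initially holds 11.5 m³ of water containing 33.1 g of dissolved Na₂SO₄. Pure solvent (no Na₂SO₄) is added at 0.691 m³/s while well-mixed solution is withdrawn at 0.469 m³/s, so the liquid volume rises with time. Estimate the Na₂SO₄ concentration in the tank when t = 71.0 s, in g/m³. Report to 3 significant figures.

0.196 g/m³

Total volume: dV/dt = Q_in − Q_out = 0.22200 m³/s, so V(t) = 11.5 + 0.22200 t and V(71.0) = 27.262 m³.
Species balance (pure solvent in): dm/dt = −Q_out · m/V(t).
dm/m = −Q_out dt/(V₀ + 0.22200 t); integrating gives ln(m/m₀) = −(Q_out/(Q_in−Q_out)) ln(V/V₀).
m = m₀ (V₀/V)^(Q_out/(Q_in−Q_out)) = 33.1 × (11.5/27.262)^(2.1126) = 5.3443 g.
C = m/V = 5.3443/27.262 = 0.19604 g/m³.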